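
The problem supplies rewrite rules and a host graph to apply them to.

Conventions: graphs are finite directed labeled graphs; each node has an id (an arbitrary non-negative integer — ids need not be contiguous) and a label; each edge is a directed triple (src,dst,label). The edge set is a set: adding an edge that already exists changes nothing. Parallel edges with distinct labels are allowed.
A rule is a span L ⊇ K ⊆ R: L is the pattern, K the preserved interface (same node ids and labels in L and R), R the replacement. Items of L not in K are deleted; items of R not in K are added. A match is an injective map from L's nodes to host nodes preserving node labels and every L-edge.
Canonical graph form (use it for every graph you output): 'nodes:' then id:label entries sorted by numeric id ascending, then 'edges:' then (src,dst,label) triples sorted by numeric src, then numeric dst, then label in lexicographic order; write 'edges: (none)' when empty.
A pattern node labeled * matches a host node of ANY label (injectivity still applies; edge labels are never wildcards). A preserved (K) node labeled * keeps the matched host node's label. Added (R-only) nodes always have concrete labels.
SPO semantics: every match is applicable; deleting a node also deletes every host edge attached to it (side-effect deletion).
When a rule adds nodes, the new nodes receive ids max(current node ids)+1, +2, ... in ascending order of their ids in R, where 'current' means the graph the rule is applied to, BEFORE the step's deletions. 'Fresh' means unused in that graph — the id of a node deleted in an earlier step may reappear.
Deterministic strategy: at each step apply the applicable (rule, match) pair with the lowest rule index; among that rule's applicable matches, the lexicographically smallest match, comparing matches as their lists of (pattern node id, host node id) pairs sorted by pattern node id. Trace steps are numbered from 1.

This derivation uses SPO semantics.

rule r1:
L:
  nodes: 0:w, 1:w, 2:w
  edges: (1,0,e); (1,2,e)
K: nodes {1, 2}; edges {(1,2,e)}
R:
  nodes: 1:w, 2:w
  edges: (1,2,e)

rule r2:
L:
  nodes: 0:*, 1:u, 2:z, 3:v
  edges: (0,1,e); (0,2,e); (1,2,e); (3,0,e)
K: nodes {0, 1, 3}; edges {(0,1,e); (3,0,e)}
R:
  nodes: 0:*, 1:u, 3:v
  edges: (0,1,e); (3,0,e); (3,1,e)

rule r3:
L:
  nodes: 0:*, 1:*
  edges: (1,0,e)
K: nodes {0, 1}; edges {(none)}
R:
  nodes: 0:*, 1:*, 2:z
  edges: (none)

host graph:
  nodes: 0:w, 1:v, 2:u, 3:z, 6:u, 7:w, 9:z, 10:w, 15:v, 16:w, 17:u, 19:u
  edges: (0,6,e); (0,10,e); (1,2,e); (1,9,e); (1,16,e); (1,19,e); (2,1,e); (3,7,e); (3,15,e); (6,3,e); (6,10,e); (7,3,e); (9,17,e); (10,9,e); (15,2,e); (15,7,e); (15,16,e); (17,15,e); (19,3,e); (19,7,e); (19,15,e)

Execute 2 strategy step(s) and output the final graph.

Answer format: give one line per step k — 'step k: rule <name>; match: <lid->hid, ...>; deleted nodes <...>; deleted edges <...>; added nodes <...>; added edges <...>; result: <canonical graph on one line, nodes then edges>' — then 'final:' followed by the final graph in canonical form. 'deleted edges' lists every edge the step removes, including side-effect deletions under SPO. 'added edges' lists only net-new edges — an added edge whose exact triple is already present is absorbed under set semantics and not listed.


step 1: rule r3; match: 0->1, 1->2; deleted nodes (none); deleted edges (2,1,e); added nodes 20; added edges (none); result: nodes: 0:w, 1:v, 2:u, 3:z, 6:u, 7:w, 9:z, 10:w, 15:v, 16:w, 17:u, 19:u, 20:z edges: (0,6,e); (0,10,e); (1,2,e); (1,9,e); (1,16,e); (1,19,e); (3,7,e); (3,15,e); (6,3,e); (6,10,e); (7,3,e); (9,17,e); (10,9,e); (15,2,e); (15,7,e); (15,16,e); (17,15,e); (19,3,e); (19,7,e); (19,15,e)
step 2: rule r3; match: 0->2, 1->1; deleted nodes (none); deleted edges (1,2,e); added nodes 21; added edges (none); result: nodes: 0:w, 1:v, 2:u, 3:z, 6:u, 7:w, 9:z, 10:w, 15:v, 16:w, 17:u, 19:u, 20:z, 21:z edges: (0,6,e); (0,10,e); (1,9,e); (1,16,e); (1,19,e); (3,7,e); (3,15,e); (6,3,e); (6,10,e); (7,3,e); (9,17,e); (10,9,e); (15,2,e); (15,7,e); (15,16,e); (17,15,e); (19,3,e); (19,7,e); (19,15,e)
final:
nodes: 0:w, 1:v, 2:u, 3:z, 6:u, 7:w, 9:z, 10:w, 15:v, 16:w, 17:u, 19:u, 20:z, 21:z
edges: (0,6,e); (0,10,e); (1,9,e); (1,16,e); (1,19,e); (3,7,e); (3,15,e); (6,3,e); (6,10,e); (7,3,e); (9,17,e); (10,9,e); (15,2,e); (15,7,e); (15,16,e); (17,15,e); (19,3,e); (19,7,e); (19,15,e)


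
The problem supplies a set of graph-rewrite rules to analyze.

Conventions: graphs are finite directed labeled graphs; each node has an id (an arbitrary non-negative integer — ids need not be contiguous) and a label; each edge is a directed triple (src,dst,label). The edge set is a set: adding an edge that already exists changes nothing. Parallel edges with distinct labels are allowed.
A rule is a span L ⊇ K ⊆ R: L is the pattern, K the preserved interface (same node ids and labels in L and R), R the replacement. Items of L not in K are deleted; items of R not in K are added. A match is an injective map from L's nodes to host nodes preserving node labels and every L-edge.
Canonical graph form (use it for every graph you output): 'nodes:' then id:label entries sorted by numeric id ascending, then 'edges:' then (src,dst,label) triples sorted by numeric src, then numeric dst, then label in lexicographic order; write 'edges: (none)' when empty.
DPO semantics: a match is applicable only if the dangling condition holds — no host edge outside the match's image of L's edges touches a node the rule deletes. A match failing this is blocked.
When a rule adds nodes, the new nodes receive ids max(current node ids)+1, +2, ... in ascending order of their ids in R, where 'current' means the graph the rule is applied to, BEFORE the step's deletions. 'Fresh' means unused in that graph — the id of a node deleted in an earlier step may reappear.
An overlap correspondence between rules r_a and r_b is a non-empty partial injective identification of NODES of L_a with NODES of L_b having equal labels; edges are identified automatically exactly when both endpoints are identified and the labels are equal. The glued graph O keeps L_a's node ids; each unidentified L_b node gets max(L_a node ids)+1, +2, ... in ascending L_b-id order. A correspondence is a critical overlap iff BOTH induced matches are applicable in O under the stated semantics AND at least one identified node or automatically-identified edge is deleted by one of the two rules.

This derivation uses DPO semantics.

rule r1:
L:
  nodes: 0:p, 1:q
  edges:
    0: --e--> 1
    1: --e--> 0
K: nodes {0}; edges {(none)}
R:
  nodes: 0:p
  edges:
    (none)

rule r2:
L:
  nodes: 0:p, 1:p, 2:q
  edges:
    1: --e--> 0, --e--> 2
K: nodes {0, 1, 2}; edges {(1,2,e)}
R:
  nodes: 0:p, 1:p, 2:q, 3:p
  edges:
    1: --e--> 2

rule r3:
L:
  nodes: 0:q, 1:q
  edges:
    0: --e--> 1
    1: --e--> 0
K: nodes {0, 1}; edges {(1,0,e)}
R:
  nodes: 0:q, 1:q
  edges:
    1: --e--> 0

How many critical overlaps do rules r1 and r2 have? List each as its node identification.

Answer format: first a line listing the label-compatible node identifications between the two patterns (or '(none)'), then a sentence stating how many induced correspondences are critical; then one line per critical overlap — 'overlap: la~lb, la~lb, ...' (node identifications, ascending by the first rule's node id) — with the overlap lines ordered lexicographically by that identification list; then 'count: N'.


label-compatible node identifications between L(r1) and L(r2): 0~0, 0~1, 1~2
1 of the induced correspondences is a critical overlap of r1 and r2.
overlap: 0~1, 1~2
count: 1


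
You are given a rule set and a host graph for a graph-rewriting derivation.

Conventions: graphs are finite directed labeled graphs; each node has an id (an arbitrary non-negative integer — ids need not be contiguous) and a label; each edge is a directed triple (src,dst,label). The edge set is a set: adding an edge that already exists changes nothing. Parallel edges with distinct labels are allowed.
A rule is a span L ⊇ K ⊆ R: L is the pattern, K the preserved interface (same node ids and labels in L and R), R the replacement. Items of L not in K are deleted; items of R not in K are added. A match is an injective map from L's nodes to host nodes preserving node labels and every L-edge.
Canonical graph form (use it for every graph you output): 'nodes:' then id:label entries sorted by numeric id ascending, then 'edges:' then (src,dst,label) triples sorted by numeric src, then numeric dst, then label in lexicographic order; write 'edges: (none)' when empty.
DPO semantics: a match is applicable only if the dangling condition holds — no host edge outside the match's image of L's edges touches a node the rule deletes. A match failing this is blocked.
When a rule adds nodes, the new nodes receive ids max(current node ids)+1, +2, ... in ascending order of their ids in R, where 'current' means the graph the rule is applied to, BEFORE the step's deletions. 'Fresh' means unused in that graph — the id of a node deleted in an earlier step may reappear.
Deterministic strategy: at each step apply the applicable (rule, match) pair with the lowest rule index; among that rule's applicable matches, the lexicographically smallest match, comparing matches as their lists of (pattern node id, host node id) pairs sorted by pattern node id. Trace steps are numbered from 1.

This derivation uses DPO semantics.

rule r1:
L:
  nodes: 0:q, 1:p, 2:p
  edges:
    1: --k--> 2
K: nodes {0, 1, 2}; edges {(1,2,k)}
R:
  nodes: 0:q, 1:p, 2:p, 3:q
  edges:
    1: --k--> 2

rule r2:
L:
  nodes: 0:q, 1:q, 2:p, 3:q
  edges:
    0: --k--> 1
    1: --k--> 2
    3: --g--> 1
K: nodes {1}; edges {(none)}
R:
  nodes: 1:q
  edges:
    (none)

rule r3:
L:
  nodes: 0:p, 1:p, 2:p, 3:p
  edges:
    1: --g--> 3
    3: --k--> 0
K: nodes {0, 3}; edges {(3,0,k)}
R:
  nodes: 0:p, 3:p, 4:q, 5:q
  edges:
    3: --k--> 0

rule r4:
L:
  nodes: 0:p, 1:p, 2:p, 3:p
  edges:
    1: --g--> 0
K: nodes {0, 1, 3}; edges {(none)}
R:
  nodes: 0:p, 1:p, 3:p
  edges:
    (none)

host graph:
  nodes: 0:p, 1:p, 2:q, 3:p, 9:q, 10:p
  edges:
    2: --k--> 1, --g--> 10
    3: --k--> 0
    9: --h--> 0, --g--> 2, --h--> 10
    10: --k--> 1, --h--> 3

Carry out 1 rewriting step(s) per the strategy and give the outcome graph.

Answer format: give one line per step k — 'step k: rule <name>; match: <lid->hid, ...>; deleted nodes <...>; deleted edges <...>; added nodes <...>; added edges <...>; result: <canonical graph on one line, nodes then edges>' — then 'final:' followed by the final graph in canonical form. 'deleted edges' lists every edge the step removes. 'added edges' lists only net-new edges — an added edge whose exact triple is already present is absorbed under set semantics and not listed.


step 1: rule r1; match: 0->2, 1->3, 2->0; deleted nodes (none); deleted edges (none); added nodes 11; added edges (none); result: nodes: 0:p, 1:p, 2:q, 3:p, 9:q, 10:p, 11:q edges: (2,1,k); (2,10,g); (3,0,k); (9,0,h); (9,2,g); (9,10,h); (10,1,k); (10,3,h)
final:
nodes: 0:p, 1:p, 2:q, 3:p, 9:q, 10:p, 11:q
edges: (2,1,k); (2,10,g); (3,0,k); (9,0,h); (9,2,g); (9,10,h); (10,1,k); (10,3,h)


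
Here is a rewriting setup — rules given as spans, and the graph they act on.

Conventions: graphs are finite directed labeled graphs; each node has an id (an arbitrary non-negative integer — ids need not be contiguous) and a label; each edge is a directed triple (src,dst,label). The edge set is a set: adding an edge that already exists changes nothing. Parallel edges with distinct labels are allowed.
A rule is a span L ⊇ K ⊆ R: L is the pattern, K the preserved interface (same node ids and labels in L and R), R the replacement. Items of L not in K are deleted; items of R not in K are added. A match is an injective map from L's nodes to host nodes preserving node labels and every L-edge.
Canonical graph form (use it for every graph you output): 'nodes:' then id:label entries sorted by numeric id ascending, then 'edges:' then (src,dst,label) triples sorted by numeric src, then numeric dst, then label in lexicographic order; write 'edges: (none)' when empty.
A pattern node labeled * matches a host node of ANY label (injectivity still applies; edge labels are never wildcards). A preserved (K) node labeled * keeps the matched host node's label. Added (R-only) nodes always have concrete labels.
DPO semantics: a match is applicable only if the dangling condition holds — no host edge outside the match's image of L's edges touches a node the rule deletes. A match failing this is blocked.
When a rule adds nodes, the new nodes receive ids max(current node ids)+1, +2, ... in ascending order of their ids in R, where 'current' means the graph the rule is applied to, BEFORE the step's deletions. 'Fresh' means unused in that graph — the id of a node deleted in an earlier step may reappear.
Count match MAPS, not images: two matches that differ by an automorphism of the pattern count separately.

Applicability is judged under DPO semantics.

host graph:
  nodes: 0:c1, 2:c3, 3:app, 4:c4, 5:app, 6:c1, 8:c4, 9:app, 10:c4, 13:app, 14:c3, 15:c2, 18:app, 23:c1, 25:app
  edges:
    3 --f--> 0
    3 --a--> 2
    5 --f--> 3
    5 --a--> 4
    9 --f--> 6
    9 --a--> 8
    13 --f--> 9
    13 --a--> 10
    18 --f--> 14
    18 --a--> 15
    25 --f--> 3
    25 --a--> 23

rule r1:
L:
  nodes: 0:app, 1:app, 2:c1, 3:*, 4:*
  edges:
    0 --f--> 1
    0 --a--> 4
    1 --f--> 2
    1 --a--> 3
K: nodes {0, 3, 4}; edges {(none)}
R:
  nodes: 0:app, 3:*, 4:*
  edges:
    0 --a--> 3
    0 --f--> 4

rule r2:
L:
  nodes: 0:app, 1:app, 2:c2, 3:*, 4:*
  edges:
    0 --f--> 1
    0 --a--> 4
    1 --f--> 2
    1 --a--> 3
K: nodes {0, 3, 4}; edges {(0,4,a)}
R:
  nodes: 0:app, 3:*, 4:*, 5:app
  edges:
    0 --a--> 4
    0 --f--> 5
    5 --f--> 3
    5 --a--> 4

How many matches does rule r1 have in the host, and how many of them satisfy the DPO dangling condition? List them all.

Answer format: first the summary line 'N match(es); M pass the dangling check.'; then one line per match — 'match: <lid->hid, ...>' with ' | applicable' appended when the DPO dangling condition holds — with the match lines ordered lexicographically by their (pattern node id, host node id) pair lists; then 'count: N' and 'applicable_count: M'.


3 match(es); 1 pass the dangling check.
match: 0->5, 1->3, 2->0, 3->2, 4->4
match: 0->13, 1->9, 2->6, 3->8, 4->10 | applicable
match: 0->25, 1->3, 2->0, 3->2, 4->23
count: 3
applicable_count: 1


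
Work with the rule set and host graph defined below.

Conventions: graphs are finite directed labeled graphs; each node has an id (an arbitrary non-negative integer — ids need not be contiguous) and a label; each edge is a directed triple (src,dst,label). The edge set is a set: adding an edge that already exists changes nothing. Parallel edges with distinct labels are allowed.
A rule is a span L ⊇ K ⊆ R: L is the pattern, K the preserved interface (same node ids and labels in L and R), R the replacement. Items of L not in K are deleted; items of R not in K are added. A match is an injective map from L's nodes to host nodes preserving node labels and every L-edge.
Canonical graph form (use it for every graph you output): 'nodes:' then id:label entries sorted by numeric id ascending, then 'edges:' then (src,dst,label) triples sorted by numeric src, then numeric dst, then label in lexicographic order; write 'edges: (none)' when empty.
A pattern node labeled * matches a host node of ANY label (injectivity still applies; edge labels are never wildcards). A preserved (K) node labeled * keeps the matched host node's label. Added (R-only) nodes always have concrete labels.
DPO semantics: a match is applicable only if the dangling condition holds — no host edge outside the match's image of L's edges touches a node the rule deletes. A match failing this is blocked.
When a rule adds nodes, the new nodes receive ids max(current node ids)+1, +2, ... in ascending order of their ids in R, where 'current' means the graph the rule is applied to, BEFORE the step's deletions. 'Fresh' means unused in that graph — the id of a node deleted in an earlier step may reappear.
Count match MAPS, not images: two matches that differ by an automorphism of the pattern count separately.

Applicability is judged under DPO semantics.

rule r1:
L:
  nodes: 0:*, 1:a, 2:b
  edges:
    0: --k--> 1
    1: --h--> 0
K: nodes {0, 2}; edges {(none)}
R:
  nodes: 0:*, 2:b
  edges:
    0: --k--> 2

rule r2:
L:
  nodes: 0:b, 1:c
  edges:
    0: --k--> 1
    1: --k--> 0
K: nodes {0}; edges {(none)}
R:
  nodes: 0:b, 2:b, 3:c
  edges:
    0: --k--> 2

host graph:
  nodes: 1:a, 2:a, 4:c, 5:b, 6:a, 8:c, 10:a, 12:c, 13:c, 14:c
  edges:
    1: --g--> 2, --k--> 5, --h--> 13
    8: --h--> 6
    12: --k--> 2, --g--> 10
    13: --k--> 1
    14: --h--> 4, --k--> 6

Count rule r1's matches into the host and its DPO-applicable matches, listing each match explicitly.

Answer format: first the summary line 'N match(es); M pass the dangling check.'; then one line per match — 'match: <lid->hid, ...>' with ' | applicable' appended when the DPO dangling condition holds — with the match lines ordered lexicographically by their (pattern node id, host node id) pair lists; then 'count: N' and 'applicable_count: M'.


1 match(es); 0 pass the dangling check.
match: 0->13, 1->1, 2->5
count: 1
applicable_count: 0


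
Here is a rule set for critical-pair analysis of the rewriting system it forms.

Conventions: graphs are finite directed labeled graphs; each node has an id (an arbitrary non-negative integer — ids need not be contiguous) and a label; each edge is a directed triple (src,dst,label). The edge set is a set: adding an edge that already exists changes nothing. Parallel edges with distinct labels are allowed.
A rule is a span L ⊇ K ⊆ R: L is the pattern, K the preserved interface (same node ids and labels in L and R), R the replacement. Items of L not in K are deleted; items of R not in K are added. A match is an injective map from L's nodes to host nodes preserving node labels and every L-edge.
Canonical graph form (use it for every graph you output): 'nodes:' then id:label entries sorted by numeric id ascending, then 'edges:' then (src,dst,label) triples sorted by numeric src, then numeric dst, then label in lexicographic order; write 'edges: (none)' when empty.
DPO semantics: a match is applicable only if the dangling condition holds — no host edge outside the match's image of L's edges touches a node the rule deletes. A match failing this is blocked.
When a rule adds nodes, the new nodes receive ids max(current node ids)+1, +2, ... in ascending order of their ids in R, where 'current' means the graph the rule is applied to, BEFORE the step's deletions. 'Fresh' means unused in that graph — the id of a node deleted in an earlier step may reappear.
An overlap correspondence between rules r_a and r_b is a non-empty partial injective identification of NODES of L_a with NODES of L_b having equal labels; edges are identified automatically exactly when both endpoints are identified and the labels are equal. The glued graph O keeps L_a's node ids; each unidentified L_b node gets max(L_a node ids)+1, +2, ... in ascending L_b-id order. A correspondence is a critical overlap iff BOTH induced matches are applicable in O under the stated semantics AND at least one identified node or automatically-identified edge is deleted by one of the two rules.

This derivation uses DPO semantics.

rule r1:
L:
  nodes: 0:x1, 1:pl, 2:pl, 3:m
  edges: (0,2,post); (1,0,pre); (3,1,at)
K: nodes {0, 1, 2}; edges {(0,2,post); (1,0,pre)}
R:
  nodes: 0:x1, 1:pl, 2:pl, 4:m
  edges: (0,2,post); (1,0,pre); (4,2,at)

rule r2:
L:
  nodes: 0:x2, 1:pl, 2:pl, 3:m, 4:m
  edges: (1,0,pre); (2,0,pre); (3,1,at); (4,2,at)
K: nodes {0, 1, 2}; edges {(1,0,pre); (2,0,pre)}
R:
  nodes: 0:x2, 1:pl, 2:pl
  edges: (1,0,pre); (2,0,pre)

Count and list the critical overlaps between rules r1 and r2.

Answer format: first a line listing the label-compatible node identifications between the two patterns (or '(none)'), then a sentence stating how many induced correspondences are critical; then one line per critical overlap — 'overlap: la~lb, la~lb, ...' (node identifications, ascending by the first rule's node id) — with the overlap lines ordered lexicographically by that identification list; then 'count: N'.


label-compatible node identifications between L(r1) and L(r2): 1~1, 1~2, 2~1, 2~2, 3~3, 3~4
4 of the induced correspondences are critical overlaps of r1 and r2.
overlap: 1~1, 2~2, 3~3
overlap: 1~1, 3~3
overlap: 1~2, 2~1, 3~4
overlap: 1~2, 3~4
count: 4


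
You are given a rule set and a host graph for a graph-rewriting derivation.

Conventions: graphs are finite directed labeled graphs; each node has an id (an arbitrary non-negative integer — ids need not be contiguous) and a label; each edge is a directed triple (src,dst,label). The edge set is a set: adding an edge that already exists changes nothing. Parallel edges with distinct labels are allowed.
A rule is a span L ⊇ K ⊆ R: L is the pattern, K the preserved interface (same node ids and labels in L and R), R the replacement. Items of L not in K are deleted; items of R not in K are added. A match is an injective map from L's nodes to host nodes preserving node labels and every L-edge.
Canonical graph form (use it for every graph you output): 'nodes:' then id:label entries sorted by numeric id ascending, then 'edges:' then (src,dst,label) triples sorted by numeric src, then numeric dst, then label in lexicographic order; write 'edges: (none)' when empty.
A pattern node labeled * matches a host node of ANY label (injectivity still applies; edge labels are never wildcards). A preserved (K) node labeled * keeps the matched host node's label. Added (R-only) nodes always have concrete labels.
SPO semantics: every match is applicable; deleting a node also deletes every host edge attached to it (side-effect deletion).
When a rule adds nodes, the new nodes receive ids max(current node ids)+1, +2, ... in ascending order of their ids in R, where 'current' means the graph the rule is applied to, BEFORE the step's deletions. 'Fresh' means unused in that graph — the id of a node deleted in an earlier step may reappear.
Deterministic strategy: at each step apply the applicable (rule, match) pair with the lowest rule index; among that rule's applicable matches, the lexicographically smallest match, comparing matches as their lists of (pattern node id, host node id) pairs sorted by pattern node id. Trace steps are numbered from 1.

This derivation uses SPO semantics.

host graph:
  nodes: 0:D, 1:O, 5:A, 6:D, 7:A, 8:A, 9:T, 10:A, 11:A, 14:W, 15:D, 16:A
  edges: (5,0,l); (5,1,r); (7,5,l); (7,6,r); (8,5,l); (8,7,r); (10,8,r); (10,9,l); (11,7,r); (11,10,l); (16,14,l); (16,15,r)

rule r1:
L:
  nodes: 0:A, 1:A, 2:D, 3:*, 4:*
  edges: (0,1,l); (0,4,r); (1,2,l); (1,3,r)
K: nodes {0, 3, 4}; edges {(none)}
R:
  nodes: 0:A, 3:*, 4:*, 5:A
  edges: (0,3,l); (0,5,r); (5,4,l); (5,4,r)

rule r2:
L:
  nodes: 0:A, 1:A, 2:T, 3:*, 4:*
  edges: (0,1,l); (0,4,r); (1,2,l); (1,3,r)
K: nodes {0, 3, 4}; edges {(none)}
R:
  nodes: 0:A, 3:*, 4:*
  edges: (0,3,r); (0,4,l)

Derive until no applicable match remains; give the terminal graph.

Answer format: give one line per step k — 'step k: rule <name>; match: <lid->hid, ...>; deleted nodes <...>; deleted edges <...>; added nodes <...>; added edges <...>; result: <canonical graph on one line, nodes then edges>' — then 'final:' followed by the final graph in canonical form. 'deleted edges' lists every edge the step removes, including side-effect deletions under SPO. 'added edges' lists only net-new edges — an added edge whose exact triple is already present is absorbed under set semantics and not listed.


step 1: rule r1; match: 0->7, 1->5, 2->0, 3->1, 4->6; deleted nodes 0, 5; deleted edges (5,0,l); (5,1,r); (7,5,l); (7,6,r); (8,5,l); added nodes 17; added edges (7,1,l); (7,17,r); (17,6,l); (17,6,r); result: nodes: 1:O, 6:D, 7:A, 8:A, 9:T, 10:A, 11:A, 14:W, 15:D, 16:A, 17:A edges: (7,1,l); (7,17,r); (8,7,r); (10,8,r); (10,9,l); (11,7,r); (11,10,l); (16,14,l); (16,15,r); (17,6,l); (17,6,r)
step 2: rule r2; match: 0->11, 1->10, 2->9, 3->8, 4->7; deleted nodes 9, 10; deleted edges (10,8,r); (10,9,l); (11,7,r); (11,10,l); added nodes (none); added edges (11,7,l); (11,8,r); result: nodes: 1:O, 6:D, 7:A, 8:A, 11:A, 14:W, 15:D, 16:A, 17:A edges: (7,1,l); (7,17,r); (8,7,r); (11,7,l); (11,8,r); (16,14,l); (16,15,r); (17,6,l); (17,6,r)
final:
nodes: 1:O, 6:D, 7:A, 8:A, 11:A, 14:W, 15:D, 16:A, 17:A
edges: (7,1,l); (7,17,r); (8,7,r); (11,7,l); (11,8,r); (16,14,l); (16,15,r); (17,6,l); (17,6,r)


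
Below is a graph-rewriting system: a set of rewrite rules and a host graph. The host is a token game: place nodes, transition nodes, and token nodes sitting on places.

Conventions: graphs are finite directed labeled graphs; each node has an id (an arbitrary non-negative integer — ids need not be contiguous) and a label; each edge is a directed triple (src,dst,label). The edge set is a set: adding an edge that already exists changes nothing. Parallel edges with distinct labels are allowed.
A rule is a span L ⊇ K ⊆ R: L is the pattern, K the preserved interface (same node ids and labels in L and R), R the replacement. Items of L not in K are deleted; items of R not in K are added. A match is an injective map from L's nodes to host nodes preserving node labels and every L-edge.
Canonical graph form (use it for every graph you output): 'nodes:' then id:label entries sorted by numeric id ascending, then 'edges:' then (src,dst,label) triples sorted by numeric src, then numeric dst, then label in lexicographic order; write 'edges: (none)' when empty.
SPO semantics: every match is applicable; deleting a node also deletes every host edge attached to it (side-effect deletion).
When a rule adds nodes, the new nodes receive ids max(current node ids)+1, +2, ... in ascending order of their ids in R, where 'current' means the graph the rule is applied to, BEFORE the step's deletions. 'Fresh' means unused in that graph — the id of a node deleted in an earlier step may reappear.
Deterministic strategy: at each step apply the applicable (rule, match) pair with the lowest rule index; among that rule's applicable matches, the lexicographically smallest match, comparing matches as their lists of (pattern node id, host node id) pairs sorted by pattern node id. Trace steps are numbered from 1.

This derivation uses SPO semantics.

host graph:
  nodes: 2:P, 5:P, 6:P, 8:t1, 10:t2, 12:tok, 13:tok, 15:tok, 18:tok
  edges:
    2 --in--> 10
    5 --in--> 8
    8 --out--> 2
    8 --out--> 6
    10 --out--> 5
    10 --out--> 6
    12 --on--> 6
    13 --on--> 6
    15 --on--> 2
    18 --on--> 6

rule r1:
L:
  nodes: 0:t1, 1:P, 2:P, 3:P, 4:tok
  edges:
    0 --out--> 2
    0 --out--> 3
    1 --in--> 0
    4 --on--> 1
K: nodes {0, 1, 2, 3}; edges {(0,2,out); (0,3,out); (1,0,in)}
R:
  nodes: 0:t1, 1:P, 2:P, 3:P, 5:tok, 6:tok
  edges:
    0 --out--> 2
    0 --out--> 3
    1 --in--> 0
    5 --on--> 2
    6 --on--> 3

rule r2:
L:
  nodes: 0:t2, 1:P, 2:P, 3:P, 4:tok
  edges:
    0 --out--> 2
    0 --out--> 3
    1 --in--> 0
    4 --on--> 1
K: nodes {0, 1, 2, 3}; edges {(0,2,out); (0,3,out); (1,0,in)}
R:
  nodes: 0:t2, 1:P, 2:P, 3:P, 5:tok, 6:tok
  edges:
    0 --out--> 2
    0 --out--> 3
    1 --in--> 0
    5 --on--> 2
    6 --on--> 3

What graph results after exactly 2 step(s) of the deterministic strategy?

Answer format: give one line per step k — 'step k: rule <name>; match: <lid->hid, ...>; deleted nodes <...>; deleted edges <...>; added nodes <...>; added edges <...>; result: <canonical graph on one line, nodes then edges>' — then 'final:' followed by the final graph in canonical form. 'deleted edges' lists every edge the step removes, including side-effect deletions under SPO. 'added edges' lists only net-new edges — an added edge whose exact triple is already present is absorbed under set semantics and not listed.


step 1: rule r2; match: 0->10, 1->2, 2->5, 3->6, 4->15; deleted nodes 15; deleted edges (15,2,on); added nodes 19, 20; added edges (19,5,on); (20,6,on); result: nodes: 2:P, 5:P, 6:P, 8:t1, 10:t2, 12:tok, 13:tok, 18:tok, 19:tok, 20:tok edges: (2,10,in); (5,8,in); (8,2,out); (8,6,out); (10,5,out); (10,6,out); (12,6,on); (13,6,on); (18,6,on); (19,5,on); (20,6,on)
step 2: rule r1; match: 0->8, 1->5, 2->2, 3->6, 4->19; deleted nodes 19; deleted edges (19,5,on); added nodes 21, 22; added edges (21,2,on); (22,6,on); result: nodes: 2:P, 5:P, 6:P, 8:t1, 10:t2, 12:tok, 13:tok, 18:tok, 20:tok, 21:tok, 22:tok edges: (2,10,in); (5,8,in); (8,2,out); (8,6,out); (10,5,out); (10,6,out); (12,6,on); (13,6,on); (18,6,on); (20,6,on); (21,2,on); (22,6,on)
final:
nodes: 2:P, 5:P, 6:P, 8:t1, 10:t2, 12:tok, 13:tok, 18:tok, 20:tok, 21:tok, 22:tok
edges: (2,10,in); (5,8,in); (8,2,out); (8,6,out); (10,5,out); (10,6,out); (12,6,on); (13,6,on); (18,6,on); (20,6,on); (21,2,on); (22,6,on)


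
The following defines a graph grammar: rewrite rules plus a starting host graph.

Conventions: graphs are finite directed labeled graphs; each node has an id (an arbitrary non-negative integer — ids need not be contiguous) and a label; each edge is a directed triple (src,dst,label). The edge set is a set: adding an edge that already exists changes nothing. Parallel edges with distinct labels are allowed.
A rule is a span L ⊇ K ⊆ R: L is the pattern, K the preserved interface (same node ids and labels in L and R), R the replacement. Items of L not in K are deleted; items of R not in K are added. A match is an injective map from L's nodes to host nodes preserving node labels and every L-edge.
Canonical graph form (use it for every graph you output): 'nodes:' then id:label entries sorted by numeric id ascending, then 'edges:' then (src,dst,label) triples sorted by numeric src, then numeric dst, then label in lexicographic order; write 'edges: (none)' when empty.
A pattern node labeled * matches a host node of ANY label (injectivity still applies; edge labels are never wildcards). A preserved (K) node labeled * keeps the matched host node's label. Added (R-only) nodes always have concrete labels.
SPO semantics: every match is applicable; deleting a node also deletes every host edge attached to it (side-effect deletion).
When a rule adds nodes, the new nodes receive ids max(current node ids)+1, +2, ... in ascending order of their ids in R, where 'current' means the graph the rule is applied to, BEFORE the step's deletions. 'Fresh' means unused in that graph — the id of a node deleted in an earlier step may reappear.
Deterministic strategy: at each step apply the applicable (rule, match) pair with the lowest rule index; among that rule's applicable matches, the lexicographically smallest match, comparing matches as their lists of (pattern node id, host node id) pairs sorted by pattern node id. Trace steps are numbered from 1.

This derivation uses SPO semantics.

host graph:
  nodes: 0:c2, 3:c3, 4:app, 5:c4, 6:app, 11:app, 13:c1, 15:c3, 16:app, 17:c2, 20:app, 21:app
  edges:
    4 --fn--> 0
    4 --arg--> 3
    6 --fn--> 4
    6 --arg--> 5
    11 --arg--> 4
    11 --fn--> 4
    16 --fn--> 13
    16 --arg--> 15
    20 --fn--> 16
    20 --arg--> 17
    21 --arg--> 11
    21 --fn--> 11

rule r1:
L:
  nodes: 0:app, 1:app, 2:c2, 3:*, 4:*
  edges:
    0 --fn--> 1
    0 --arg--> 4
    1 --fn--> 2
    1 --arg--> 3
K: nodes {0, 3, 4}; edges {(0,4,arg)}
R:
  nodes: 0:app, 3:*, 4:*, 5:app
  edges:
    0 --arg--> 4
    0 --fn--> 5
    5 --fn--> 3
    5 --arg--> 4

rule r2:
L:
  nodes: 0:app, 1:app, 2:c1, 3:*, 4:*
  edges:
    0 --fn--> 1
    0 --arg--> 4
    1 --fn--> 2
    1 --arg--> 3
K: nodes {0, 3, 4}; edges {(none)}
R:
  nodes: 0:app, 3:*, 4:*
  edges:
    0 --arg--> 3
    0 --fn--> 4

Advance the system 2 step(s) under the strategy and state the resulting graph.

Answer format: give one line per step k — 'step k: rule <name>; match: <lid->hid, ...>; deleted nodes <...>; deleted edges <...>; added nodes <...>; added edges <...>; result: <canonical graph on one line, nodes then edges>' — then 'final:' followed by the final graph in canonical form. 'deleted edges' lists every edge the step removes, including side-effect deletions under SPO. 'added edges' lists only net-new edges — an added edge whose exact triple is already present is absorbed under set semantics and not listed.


step 1: rule r1; match: 0->6, 1->4, 2->0, 3->3, 4->5; deleted nodes 0, 4; deleted edges (4,0,fn); (4,3,arg); (6,4,fn); (11,4,arg); (11,4,fn); added nodes 22; added edges (6,22,fn); (22,3,fn); (22,5,arg); result: nodes: 3:c3, 5:c4, 6:app, 11:app, 13:c1, 15:c3, 16:app, 17:c2, 20:app, 21:app, 22:app edges: (6,5,arg); (6,22,fn); (16,13,fn); (16,15,arg); (20,16,fn); (20,17,arg); (21,11,arg); (21,11,fn); (22,3,fn); (22,5,arg)
step 2: rule r2; match: 0->20, 1->16, 2->13, 3->15, 4->17; deleted nodes 13, 16; deleted edges (16,13,fn); (16,15,arg); (20,16,fn); (20,17,arg); added nodes (none); added edges (20,15,arg); (20,17,fn); result: nodes: 3:c3, 5:c4, 6:app, 11:app, 15:c3, 17:c2, 20:app, 21:app, 22:app edges: (6,5,arg); (6,22,fn); (20,15,arg); (20,17,fn); (21,11,arg); (21,11,fn); (22,3,fn); (22,5,arg)
final:
nodes: 3:c3, 5:c4, 6:app, 11:app, 15:c3, 17:c2, 20:app, 21:app, 22:app
edges: (6,5,arg); (6,22,fn); (20,15,arg); (20,17,fn); (21,11,arg); (21,11,fn); (22,3,fn); (22,5,arg)


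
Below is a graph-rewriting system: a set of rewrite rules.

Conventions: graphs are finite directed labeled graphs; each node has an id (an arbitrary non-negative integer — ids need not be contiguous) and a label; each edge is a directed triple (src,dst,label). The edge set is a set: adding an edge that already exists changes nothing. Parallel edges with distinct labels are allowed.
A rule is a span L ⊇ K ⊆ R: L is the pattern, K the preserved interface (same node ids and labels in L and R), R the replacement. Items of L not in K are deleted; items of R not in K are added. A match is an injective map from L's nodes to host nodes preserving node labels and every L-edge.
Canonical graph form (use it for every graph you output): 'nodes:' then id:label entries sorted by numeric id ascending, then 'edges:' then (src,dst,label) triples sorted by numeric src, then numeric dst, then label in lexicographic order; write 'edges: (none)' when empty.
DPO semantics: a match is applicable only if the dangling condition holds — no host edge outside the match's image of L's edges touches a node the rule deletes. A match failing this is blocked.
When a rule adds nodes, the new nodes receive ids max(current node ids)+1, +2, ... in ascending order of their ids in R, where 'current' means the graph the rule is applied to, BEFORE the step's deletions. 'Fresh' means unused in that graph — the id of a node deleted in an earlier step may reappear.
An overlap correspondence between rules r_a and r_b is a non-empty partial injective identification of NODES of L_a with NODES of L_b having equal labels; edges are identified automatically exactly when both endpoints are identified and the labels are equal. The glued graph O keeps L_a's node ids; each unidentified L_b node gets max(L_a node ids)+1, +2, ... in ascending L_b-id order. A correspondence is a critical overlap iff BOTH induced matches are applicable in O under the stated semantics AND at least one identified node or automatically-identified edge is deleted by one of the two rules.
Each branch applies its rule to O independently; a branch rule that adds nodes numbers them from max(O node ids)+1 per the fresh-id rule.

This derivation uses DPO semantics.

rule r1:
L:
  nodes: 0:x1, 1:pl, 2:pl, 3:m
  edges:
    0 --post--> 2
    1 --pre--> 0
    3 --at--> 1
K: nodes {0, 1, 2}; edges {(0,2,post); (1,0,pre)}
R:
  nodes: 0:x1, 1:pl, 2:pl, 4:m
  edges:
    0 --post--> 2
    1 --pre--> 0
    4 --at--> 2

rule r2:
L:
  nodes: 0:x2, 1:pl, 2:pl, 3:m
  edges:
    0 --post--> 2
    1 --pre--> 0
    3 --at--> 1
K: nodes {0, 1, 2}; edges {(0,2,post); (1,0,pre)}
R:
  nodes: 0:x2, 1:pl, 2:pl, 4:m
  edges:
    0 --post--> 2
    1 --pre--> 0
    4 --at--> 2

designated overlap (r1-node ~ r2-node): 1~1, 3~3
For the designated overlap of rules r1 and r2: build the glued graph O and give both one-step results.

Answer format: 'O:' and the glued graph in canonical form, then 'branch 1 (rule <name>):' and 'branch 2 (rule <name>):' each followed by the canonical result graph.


O:
nodes: 0:x1, 1:pl, 2:pl, 3:m, 4:x2, 5:pl
edges: (0,2,post); (1,0,pre); (1,4,pre); (3,1,at); (4,5,post)
branch 1 (rule r1):
nodes: 0:x1, 1:pl, 2:pl, 4:x2, 5:pl, 6:m
edges: (0,2,post); (1,0,pre); (1,4,pre); (4,5,post); (6,2,at)
branch 2 (rule r2):
nodes: 0:x1, 1:pl, 2:pl, 4:x2, 5:pl, 6:m
edges: (0,2,post); (1,0,pre); (1,4,pre); (4,5,post); (6,5,at)


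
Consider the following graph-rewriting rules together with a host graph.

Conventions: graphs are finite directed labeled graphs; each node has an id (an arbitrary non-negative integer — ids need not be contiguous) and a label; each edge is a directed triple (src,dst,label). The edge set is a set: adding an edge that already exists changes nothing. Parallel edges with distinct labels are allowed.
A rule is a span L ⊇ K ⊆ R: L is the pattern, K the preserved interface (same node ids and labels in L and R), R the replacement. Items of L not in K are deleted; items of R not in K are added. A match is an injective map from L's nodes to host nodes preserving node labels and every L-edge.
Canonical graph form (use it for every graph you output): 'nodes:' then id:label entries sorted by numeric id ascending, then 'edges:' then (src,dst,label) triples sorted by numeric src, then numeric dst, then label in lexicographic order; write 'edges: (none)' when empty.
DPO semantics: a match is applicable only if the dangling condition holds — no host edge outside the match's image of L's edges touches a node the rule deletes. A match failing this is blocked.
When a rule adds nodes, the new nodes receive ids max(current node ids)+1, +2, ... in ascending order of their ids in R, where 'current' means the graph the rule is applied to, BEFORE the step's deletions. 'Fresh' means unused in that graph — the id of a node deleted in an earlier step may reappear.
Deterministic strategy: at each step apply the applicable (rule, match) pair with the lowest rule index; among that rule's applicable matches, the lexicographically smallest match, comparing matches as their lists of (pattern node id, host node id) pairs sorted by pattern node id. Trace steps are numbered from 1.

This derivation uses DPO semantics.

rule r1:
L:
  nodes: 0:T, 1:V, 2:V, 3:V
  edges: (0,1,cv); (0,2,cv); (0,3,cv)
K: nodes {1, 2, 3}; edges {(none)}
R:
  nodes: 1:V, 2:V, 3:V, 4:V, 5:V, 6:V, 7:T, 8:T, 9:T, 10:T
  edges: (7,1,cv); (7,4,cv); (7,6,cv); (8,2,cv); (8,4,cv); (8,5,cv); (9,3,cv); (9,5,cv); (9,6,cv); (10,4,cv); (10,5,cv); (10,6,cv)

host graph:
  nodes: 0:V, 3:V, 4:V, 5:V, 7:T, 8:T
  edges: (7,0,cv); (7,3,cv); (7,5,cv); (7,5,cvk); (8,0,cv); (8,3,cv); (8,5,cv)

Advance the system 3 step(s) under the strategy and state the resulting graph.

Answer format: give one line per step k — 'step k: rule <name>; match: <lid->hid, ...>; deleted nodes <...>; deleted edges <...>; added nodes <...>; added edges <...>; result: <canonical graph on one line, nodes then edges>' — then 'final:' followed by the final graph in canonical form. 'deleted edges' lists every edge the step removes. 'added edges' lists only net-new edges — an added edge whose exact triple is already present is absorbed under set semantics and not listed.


step 1: rule r1; match: 0->8, 1->0, 2->3, 3->5; deleted nodes 8; deleted edges (8,0,cv); (8,3,cv); (8,5,cv); added nodes 9, 10, 11, 12, 13, 14, 15; added edges (12,0,cv); (12,9,cv); (12,11,cv); (13,3,cv); (13,9,cv); (13,10,cv); (14,5,cv); (14,10,cv); (14,11,cv); (15,9,cv); (15,10,cv); (15,11,cv); result: nodes: 0:V, 3:V, 4:V, 5:V, 7:T, 9:V, 10:V, 11:V, 12:T, 13:T, 14:T, 15:T edges: (7,0,cv); (7,3,cv); (7,5,cv); (7,5,cvk); (12,0,cv); (12,9,cv); (12,11,cv); (13,3,cv); (13,9,cv); (13,10,cv); (14,5,cv); (14,10,cv); (14,11,cv); (15,9,cv); (15,10,cv); (15,11,cv)
step 2: rule r1; match: 0->12, 1->0, 2->9, 3->11; deleted nodes 12; deleted edges (12,0,cv); (12,9,cv); (12,11,cv); added nodes 16, 17, 18, 19, 20, 21, 22; added edges (19,0,cv); (19,16,cv); (19,18,cv); (20,9,cv); (20,16,cv); (20,17,cv); (21,11,cv); (21,17,cv); (21,18,cv); (22,16,cv); (22,17,cv); (22,18,cv); result: nodes: 0:V, 3:V, 4:V, 5:V, 7:T, 9:V, 10:V, 11:V, 13:T, 14:T, 15:T, 16:V, 17:V, 18:V, 19:T, 20:T, 21:T, 22:T edges: (7,0,cv); (7,3,cv); (7,5,cv); (7,5,cvk); (13,3,cv); (13,9,cv); (13,10,cv); (14,5,cv); (14,10,cv); (14,11,cv); (15,9,cv); (15,10,cv); (15,11,cv); (19,0,cv); (19,16,cv); (19,18,cv); (20,9,cv); (20,16,cv); (20,17,cv); (21,11,cv); (21,17,cv); (21,18,cv); (22,16,cv); (22,17,cv); (22,18,cv)
step 3: rule r1; match: 0->13, 1->3, 2->9, 3->10; deleted nodes 13; deleted edges (13,3,cv); (13,9,cv); (13,10,cv); added nodes 23, 24, 25, 26, 27, 28, 29; added edges (26,3,cv); (26,23,cv); (26,25,cv); (27,9,cv); (27,23,cv); (27,24,cv); (28,10,cv); (28,24,cv); (28,25,cv); (29,23,cv); (29,24,cv); (29,25,cv); result: nodes: 0:V, 3:V, 4:V, 5:V, 7:T, 9:V, 10:V, 11:V, 14:T, 15:T, 16:V, 17:V, 18:V, 19:T, 20:T, 21:T, 22:T, 23:V, 24:V, 25:V, 26:T, 27:T, 28:T, 29:T edges: (7,0,cv); (7,3,cv); (7,5,cv); (7,5,cvk); (14,5,cv); (14,10,cv); (14,11,cv); (15,9,cv); (15,10,cv); (15,11,cv); (19,0,cv); (19,16,cv); (19,18,cv); (20,9,cv); (20,16,cv); (20,17,cv); (21,11,cv); (21,17,cv); (21,18,cv); (22,16,cv); (22,17,cv); (22,18,cv); (26,3,cv); (26,23,cv); (26,25,cv); (27,9,cv); (27,23,cv); (27,24,cv); (28,10,cv); (28,24,cv); (28,25,cv); (29,23,cv); (29,24,cv); (29,25,cv)
final:
nodes: 0:V, 3:V, 4:V, 5:V, 7:T, 9:V, 10:V, 11:V, 14:T, 15:T, 16:V, 17:V, 18:V, 19:T, 20:T, 21:T, 22:T, 23:V, 24:V, 25:V, 26:T, 27:T, 28:T, 29:T
edges: (7,0,cv); (7,3,cv); (7,5,cv); (7,5,cvk); (14,5,cv); (14,10,cv); (14,11,cv); (15,9,cv); (15,10,cv); (15,11,cv); (19,0,cv); (19,16,cv); (19,18,cv); (20,9,cv); (20,16,cv); (20,17,cv); (21,11,cv); (21,17,cv); (21,18,cv); (22,16,cv); (22,17,cv); (22,18,cv); (26,3,cv); (26,23,cv); (26,25,cv); (27,9,cv); (27,23,cv); (27,24,cv); (28,10,cv); (28,24,cv); (28,25,cv); (29,23,cv); (29,24,cv); (29,25,cv)
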